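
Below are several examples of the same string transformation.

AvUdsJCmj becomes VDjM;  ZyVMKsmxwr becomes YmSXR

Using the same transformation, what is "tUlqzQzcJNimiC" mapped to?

uQqCnMc

The transformation: keep every other character starting from the second (positions 2nd, 4th, 6th, ...), then flip the case of every letter.
"tUlqzQzcJNimiC" → "uQqCnMc".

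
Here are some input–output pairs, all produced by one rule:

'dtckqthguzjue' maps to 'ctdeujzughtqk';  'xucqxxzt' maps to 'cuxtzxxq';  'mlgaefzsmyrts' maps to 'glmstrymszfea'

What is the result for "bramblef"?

Rule — reverse the string, then move the last 3 characters to the front (rotate right by 3).
Starting from "bramblef": after the first operation, "felbmarb"; after the second, "arbfelbm".

arbfelbm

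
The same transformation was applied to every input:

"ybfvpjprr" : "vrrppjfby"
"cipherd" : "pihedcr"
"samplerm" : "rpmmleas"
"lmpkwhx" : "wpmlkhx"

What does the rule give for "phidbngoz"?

ponihgdbz

Looking at the pairs, the operation is to sort the characters into reverse alphabetical order, then move the first character to the end.
Working it through for "phidbngoz": intermediate "zponihgdb", final "ponihgdbz".
(Check on "ybfvpjprr": → "yvrrppjfb" → "vrrppjfby" ✓)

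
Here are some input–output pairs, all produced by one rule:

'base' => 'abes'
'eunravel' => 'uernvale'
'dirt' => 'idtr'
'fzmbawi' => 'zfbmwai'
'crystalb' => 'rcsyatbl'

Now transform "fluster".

The pattern: swap each adjacent pair of characters (1↔2, 3↔4, ...).
Doing the same to "fluster": "lfsuetr".

lfsuetr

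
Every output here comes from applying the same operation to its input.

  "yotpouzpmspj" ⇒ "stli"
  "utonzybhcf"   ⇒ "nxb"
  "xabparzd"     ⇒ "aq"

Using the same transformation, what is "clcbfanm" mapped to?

In each case the input is transformed by: keep one character in every 3, starting at position 3 (positions 3rd, 6th, 9th, ...), then shift every letter 1 place backward in the alphabet (wrapping around).
Starting from "clcbfanm": after the first operation, "ca"; after the second, "bz".

bz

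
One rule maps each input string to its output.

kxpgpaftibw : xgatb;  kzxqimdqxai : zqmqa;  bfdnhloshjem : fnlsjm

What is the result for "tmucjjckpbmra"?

mcjkbr

What's happening: keep every other character starting from the second (positions 2nd, 4th, 6th, ...).
Applying that to "tmucjjckpbmra" gives "mcjkbr".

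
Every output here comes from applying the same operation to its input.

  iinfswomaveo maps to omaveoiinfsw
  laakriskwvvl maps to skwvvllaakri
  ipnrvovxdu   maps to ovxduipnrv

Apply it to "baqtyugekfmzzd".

Rule — swap the front and back halves of the string.
Doing the same to "baqtyugekfmzzd": "ekfmzzdbaqtyug".

ekfmzzdbaqtyug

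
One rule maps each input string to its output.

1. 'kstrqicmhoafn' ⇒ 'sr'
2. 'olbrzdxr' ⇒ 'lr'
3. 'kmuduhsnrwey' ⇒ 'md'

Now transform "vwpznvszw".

wz

Each output is the input with this applied: keep every other character starting from the second (positions 2nd, 4th, 6th, ...), then keep only the first 2 characters.
"vwpznvszw" → "wzvz" → "wz".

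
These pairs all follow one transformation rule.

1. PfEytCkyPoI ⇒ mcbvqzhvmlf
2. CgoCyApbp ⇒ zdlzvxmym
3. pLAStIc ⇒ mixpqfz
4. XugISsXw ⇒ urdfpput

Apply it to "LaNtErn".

ixkqbok

The pattern: shift every letter 3 places backward in the alphabet (wrapping around), then convert every letter to lowercase.
Applying both steps to "LaNtErn": "IxKqBok", then "ixkqbok".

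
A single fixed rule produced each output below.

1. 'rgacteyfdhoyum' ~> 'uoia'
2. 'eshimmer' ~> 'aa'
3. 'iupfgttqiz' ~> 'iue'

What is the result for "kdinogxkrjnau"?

uoi

Looking at the pairs, the operation is to shift every letter 12 places backward in the alphabet (wrapping around), then keep only the vowels.
On "kdinogxkrjnau": the first step gives "yrwbculyfxboi", and the second then gives "uoi".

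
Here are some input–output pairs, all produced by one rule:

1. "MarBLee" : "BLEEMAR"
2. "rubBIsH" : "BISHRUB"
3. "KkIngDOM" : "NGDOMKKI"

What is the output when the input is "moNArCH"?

ARCHMON

The rule is to move the first 3 characters to the end (rotate left by 3), then convert every letter to uppercase.
On "moNArCH": the first step gives "ArCHmoN", and the second then gives "ARCHMON".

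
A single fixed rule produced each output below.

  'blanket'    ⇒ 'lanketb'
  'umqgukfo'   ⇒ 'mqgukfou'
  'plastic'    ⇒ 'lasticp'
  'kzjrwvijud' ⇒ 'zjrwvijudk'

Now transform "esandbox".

sandboxe

In each case the input is transformed by: move the first character to the end.
"esandbox" → "sandboxe".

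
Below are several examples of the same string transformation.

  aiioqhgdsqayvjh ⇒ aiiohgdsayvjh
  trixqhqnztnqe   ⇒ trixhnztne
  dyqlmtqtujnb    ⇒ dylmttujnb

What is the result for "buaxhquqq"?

The rule is to remove every "q".
So "buaxhquqq" becomes "buaxhu".

buaxhu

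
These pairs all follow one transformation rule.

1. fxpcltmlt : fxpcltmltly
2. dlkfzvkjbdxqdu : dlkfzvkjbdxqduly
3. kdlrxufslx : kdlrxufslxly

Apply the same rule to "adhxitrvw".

adhxitrvwly

What's happening: append "ly".
Doing the same to "adhxitrvw": "adhxitrvwly".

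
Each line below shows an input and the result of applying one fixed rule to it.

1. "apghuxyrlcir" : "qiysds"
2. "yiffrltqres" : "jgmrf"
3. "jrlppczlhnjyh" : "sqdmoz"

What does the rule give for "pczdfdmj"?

deek

The transformation: shift every letter 1 place forward in the alphabet (wrapping around), then keep every other character starting from the second (positions 2nd, 4th, 6th, ...).
Working it through for "pczdfdmj": intermediate "qdaegenk", final "deek".
(Check on "apghuxyrlcir": → "bqhivyzsmdjs" → "qiysds" ✓)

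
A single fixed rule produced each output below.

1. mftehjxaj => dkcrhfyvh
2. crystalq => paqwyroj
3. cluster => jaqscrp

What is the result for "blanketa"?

The transformation: swap each adjacent pair of characters (1↔2, 3↔4, ...), then shift every letter 2 places backward in the alphabet (wrapping around).
Starting from "blanketa": after the first operation, "lbnaekat"; after the second, "jzlyciyr".

jzlyciyr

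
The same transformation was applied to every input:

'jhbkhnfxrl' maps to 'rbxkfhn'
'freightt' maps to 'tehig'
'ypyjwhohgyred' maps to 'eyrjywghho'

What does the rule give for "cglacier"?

Rule — take characters alternately from the front and the back (1st, last, 2nd, 2nd-last, ...), then delete the first 3 characters.
Working it through for "cglacier": intermediate "crgeliac", final "eliac".

eliac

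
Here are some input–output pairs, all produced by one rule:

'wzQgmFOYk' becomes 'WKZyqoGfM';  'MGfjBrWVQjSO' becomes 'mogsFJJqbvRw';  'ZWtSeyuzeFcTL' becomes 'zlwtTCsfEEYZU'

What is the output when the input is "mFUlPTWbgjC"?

McfJuGLBpwt

In each case the input is transformed by: take characters alternately from the front and the back (1st, last, 2nd, 2nd-last, ...), then flip the case of every letter.
On "mFUlPTWbgjC" that produces "McfJuGLBpwt".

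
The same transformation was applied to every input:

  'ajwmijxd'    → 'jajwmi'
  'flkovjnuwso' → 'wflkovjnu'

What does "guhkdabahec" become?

hguhkdaba

The transformation: delete the last 2 characters, then move the last character to the front.
On "guhkdabahec": the first step gives "guhkdabah", and the second then gives "hguhkdaba".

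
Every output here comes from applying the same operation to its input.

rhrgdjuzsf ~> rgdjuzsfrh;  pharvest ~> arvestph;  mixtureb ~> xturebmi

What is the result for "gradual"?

Rule — move the first 2 characters to the end (rotate left by 2).
On "gradual" that produces "adualgr".

adualgr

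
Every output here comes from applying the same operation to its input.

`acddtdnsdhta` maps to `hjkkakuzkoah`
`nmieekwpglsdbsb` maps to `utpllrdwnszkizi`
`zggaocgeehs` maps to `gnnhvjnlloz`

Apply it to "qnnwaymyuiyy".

What's happening: shift every letter 7 places forward in the alphabet (wrapping around).
Applying that to "qnnwaymyuiyy" gives "xuudhftfbpff".

xuudhftfbpff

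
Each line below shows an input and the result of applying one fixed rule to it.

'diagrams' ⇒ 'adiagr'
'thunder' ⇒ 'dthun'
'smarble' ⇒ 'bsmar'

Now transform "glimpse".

Rule — delete the last 2 characters, then move the last character to the front.
On "glimpse": the first step gives "glimp", and the second then gives "pglim".

pglim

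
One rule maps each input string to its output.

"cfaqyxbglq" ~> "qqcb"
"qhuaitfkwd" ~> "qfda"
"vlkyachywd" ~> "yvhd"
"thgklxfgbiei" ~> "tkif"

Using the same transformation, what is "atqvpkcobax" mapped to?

vcaa

Rule — keep one character in every 3, starting at position 1 (positions 1st, 4th, 7th, ...), then sort the characters into reverse alphabetical order.
Applying that to "atqvpkcobax" gives "vcaa".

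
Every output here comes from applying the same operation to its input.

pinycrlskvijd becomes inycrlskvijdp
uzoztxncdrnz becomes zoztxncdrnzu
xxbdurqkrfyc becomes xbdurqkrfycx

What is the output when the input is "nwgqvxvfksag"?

Rule — move the first character to the end.
So "nwgqvxvfksag" becomes "wgqvxvfksagn".

wgqvxvfksagn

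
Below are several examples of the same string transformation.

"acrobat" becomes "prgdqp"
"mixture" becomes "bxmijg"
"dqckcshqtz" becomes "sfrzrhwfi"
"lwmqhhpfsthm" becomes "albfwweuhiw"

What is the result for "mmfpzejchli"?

Rule — shift every letter 11 places backward in the alphabet (wrapping around), then delete the last character.
Starting from "mmfpzejchli": after the first operation, "bbueotyrwax"; after the second, "bbueotyrwa".

bbueotyrwa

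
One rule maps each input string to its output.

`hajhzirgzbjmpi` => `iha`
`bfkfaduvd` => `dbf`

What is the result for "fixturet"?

In each case the input is transformed by: move the first 2 characters to the end (rotate left by 2), then keep only the last 3 characters.
For "fixturet", step one produces "xturetfi"; step two turns that into "tfi".

tfi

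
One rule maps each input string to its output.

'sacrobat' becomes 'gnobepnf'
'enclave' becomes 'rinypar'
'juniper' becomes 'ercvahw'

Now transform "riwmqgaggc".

pttntdzjve

What's happening: shift every letter 13 places forward in the alphabet (wrapping around) — i.e. ROT13, then reverse the string.
Working it through for "riwmqgaggc": intermediate "evjzdtnttp", final "pttntdzjve".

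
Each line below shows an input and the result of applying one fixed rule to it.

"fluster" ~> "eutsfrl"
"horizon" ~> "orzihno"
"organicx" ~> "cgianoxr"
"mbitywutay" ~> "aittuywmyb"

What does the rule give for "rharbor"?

Each output is the input with this applied: take characters alternately from the front and the back (1st, last, 2nd, 2nd-last, ...), then move the first 3 characters to the end (rotate left by 3).
Applying both steps to "rharbor": "rrhoabr", then "oabrrrh".
(Check on "horizon": → "hnoorzi" → "orzihno" ✓)

oabrrrh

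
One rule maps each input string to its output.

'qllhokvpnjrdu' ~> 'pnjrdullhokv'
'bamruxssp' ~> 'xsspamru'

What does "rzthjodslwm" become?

dslwmzthjo

The transformation: delete the first character, then swap the front and back halves of the string.
On "rzthjodslwm": the first step gives "zthjodslwm", and the second then gives "dslwmzthjo".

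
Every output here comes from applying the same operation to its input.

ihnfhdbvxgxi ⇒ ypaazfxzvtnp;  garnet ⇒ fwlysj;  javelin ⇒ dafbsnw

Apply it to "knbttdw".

Rule — move the last 3 characters to the front (rotate right by 3), then shift every letter 8 places backward in the alphabet (wrapping around).
"knbttdw" → "tdwknbt" → "lvocftl".
(Check on "ihnfhdbvxgxi": → "gxiihnfhdbvx" → "ypaazfxzvtnp" ✓)

lvocftl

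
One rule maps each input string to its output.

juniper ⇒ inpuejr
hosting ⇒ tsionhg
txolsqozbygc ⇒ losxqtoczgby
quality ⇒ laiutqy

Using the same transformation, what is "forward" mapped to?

Each output is the input with this applied: move the first 3 characters to the end (rotate left by 3), then take characters alternately from the front and the back (1st, last, 2nd, 2nd-last, ...).
Starting from "forward": after the first operation, "wardfor"; after the second, "wraorfd".
(Check on "hosting": → "tinghos" → "tsionhg" ✓)

wraorfd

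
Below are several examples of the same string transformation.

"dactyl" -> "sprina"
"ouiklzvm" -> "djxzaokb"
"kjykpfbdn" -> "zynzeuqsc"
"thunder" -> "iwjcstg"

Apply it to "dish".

Each output is the input with this applied: shift every letter 11 places backward in the alphabet (wrapping around).
Doing the same to "dish": "sxhw".

sxhw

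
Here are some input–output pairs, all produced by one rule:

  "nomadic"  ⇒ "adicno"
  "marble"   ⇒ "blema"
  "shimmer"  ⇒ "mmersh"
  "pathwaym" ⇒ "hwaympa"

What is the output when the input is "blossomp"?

ssompbl

The transformation: move the first 2 characters to the end (rotate left by 2), then delete the first character.
"blossomp" → "ossompbl" → "ssompbl".
(Check on "shimmer": → "immersh" → "mmersh" ✓)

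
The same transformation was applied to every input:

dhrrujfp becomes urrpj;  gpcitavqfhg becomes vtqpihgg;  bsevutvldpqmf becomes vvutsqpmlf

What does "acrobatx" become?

xtroc

The transformation: sort the characters into reverse alphabetical order, then delete the last 3 characters.
Working it through for "acrobatx": intermediate "xtrocbaa", final "xtroc".
(Check on "bsevutvldpqmf": → "vvutsqpmlfedb" → "vvutsqpmlf" ✓)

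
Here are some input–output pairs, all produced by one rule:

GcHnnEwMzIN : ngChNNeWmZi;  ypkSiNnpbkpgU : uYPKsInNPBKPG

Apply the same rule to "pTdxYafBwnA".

Each output is the input with this applied: flip the case of every letter, then move the last character to the front.
"pTdxYafBwnA" → "PtDXyAFbWNa" → "aPtDXyAFbWN".

aPtDXyAFbWN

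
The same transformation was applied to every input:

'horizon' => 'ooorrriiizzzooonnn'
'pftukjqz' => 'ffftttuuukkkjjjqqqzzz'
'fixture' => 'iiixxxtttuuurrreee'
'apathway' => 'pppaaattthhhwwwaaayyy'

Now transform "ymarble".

Looking at the pairs, the operation is to delete the first character, then repeat every character 3 times.
Applying that to "ymarble" gives "mmmaaarrrbbbllleee".

mmmaaarrrbbbllleee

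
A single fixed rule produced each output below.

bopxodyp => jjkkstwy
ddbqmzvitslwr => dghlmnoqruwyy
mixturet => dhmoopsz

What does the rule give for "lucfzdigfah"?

What's happening: shift every letter 5 places backward in the alphabet (wrapping around), then sort the characters into alphabetical order.
On "lucfzdigfah": the first step gives "gpxauydbavc", and the second then gives "aabcdgpuvxy".
(Check on "mixturet": → "hdsopmzo" → "dhmoopsz" ✓)

aabcdgpuvxy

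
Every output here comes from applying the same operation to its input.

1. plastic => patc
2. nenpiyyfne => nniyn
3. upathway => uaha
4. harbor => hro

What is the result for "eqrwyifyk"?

Each output is the input with this applied: keep every other character starting from the first (positions 1st, 3rd, 5th, ...).
"eqrwyifyk" → "eryfk".

eryfk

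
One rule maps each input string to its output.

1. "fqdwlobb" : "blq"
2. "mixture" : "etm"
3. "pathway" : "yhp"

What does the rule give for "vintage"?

The rule is to reverse the string, then keep one character in every 3, starting at position 1 (positions 1st, 4th, 7th, ...).
On "vintage": the first step gives "egatniv", and the second then gives "etv".

etv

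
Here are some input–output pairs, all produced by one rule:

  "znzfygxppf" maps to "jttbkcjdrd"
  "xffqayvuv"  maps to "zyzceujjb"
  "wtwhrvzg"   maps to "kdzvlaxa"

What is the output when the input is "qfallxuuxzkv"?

zodbyybppeju

The pattern: shift every letter 4 places forward in the alphabet (wrapping around), then reverse the string.
For "qfallxuuxzkv", step one produces "ujeppbyybdoz"; step two turns that into "zodbyybppeju".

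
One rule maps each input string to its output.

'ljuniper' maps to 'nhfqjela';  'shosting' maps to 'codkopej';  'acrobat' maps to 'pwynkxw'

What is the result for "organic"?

ykncwje

The transformation: shift every letter 4 places backward in the alphabet (wrapping around), then move the last character to the front.
"organic" → "ykncwje".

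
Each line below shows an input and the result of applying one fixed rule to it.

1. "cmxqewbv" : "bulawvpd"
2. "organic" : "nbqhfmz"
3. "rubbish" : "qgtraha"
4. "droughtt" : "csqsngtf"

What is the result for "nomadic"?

mbnhlcz

The transformation: take characters alternately from the front and the back (1st, last, 2nd, 2nd-last, ...), then shift every letter 1 place backward in the alphabet (wrapping around).
For "nomadic", step one produces "ncoimda"; step two turns that into "mbnhlcz".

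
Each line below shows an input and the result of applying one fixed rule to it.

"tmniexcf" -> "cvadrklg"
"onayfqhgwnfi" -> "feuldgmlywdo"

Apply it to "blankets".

icrqzjyl

The pattern: swap the front and back halves of the string, then shift every letter 2 places backward in the alphabet (wrapping around).
For "blankets", step one produces "ketsblan"; step two turns that into "icrqzjyl".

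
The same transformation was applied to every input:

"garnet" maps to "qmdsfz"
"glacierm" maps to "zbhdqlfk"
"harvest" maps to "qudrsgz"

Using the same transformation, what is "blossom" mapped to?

nrrnlak

The transformation: shift every letter 1 place backward in the alphabet (wrapping around), then move the first 2 characters to the end (rotate left by 2).
Working it through for "blossom": intermediate "aknrrnl", final "nrrnlak".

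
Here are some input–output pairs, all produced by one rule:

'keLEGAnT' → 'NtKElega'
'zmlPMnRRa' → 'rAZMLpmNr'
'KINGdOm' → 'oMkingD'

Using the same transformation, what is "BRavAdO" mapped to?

DobrAVa

The rule is to move the last 2 characters to the front (rotate right by 2), then flip the case of every letter.
Starting from "BRavAdO": after the first operation, "dOBRavA"; after the second, "DobrAVa".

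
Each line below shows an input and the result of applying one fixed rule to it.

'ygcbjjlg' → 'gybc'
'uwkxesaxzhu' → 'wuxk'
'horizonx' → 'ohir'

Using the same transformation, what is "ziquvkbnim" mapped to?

The rule is to swap each adjacent pair of characters (1↔2, 3↔4, ...), then keep only the first 4 characters.
Starting from "ziquvkbnim": after the first operation, "izuqkvnbmi"; after the second, "izuq".

izuq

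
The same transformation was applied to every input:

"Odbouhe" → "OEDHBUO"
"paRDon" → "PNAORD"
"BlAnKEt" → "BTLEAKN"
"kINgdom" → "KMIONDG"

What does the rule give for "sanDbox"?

Each output is the input with this applied: take characters alternately from the front and the back (1st, last, 2nd, 2nd-last, ...), then convert every letter to uppercase.
Applying that to "sanDbox" gives "SXAONBD".

SXAONBD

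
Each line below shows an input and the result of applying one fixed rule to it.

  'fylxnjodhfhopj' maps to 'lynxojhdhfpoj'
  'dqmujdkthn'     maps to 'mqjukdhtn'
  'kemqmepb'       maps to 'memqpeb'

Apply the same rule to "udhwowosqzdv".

Each output is the input with this applied: delete the first character, then swap each adjacent pair of characters (1↔2, 3↔4, ...).
On "udhwowosqzdv": the first step gives "dhwowosqzdv", and the second then gives "hdowowqsdzv".

hdowowqsdzv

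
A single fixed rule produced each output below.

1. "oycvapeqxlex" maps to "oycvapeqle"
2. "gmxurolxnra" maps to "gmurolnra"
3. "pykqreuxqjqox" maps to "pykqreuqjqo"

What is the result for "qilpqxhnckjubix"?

Rule — remove every "x".
Doing the same to "qilpqxhnckjubix": "qilpqhnckjubi".

qilpqhnckjubi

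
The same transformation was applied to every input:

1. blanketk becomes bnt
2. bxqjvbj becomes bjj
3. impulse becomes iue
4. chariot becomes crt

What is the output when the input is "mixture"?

mte

The transformation: keep one character in every 3, starting at position 1 (positions 1st, 4th, 7th, ...).
Applying that to "mixture" gives "mte".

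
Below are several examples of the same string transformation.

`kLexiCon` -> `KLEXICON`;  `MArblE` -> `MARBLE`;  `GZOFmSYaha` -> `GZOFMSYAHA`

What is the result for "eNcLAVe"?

ENCLAVE

Looking at the pairs, the operation is to convert every letter to uppercase.
For "eNcLAVe" the result is "ENCLAVE".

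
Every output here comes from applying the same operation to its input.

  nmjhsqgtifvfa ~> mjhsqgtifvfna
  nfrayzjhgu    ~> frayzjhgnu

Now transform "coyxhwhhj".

oyxhwhhcj

The pattern: swap the first and last characters, then move the first character to the end.
On "coyxhwhhj": the first step gives "joyxhwhhc", and the second then gives "oyxhwhhcj".
(Check on "nfrayzjhgu": → "ufrayzjhgn" → "frayzjhgnu" ✓)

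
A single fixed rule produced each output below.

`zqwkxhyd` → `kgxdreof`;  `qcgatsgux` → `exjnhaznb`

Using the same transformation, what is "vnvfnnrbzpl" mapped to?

scucmuuyigw

Looking at the pairs, the operation is to shift every letter 7 places forward in the alphabet (wrapping around), then move the last character to the front.
On "vnvfnnrbzpl": the first step gives "cucmuuyigws", and the second then gives "scucmuuyigw".
(Check on "zqwkxhyd": → "gxdreofk" → "kgxdreof" ✓)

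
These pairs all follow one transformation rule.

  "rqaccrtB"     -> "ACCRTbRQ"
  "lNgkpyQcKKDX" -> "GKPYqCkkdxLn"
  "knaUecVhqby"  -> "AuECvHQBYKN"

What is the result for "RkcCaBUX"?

CcAbuxrK

What's happening: flip the case of every letter, then move the first 2 characters to the end (rotate left by 2).
Applying both steps to "RkcCaBUX": "rKCcAbux", then "CcAbuxrK".
(Check on "knaUecVhqby": → "KNAuECvHQBY" → "AuECvHQBYKN" ✓)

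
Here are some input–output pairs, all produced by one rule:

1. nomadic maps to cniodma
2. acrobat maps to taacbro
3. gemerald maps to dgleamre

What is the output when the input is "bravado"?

What's happening: take characters alternately from the front and the back (1st, last, 2nd, 2nd-last, ...), then swap each adjacent pair of characters (1↔2, 3↔4, ...).
Applying both steps to "bravado": "bordaav", then "obdraav".

obdraav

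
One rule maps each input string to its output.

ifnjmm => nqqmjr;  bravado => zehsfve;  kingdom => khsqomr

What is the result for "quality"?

pmxcuye

The rule is to move the first 3 characters to the end (rotate left by 3), then shift every letter 4 places forward in the alphabet (wrapping around).
For "quality", step one produces "lityqua"; step two turns that into "pmxcuye".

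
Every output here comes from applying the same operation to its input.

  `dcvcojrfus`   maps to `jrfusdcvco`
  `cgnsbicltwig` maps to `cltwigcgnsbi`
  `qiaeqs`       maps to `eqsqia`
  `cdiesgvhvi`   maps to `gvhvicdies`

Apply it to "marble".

The pattern: swap the front and back halves of the string.
So "marble" becomes "blemar".

blemar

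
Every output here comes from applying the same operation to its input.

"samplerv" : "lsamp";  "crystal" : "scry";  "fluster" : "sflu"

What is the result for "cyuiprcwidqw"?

icyuiprcw

What's happening: delete the last 3 characters, then move the last character to the front.
For "cyuiprcwidqw" the result is "icyuiprcw".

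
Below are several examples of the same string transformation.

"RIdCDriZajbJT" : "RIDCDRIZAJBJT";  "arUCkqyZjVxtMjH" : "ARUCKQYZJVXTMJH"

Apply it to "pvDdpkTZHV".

PVDDPKTZHV

In each case the input is transformed by: convert every letter to uppercase.
Doing the same to "pvDdpkTZHV": "PVDDPKTZHV".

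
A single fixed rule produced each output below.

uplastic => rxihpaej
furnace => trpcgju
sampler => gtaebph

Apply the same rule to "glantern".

cgticpav

Looking at the pairs, the operation is to shift every letter 11 places backward in the alphabet (wrapping around), then reverse the string.
Applying both steps to "glantern": "vapcitgc", then "cgticpav".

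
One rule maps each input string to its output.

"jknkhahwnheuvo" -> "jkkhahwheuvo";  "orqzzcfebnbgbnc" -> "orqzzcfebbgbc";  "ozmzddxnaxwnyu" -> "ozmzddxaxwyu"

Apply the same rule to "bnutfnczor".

butfczor

The transformation: remove every "n".
Applying that to "bnutfnczor" gives "butfczor".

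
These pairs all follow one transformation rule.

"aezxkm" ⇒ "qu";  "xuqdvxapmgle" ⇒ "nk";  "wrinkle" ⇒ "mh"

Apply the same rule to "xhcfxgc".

nx

In each case the input is transformed by: shift every letter 10 places backward in the alphabet (wrapping around), then keep only the first 2 characters.
Applying both steps to "xhcfxgc": "nxsvnws", then "nx".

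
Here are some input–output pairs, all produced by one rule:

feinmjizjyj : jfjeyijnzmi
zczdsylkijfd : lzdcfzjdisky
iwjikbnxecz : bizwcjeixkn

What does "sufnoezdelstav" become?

dsvuaftnsoleez

Rule — take characters alternately from the front and the back (1st, last, 2nd, 2nd-last, ...), then move the last character to the front.
Starting from "sufnoezdelstav": after the first operation, "svuaftnsoleezd"; after the second, "dsvuaftnsoleez".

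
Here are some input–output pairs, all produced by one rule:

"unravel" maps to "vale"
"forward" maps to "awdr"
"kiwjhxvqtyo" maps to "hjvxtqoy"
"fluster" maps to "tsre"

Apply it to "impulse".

lues

Each output is the input with this applied: delete the first 3 characters, then swap each adjacent pair of characters (1↔2, 3↔4, ...).
Starting from "impulse": after the first operation, "ulse"; after the second, "lues".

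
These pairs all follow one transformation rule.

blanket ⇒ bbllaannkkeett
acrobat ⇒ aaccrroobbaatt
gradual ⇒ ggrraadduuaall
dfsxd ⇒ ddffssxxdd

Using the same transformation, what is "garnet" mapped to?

ggaarrnneett

In each case the input is transformed by: double every character.
For "garnet" the result is "ggaarrnneett".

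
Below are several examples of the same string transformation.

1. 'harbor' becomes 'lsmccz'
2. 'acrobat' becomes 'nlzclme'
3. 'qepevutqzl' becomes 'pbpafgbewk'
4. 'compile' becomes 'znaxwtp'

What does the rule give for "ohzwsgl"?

szhkrdw

The rule is to shift every letter 11 places forward in the alphabet (wrapping around), then swap each adjacent pair of characters (1↔2, 3↔4, ...).
"ohzwsgl" → "zskhdrw" → "szhkrdw".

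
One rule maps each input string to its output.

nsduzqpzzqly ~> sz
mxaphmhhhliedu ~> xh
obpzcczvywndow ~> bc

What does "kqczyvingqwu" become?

qy

What's happening: keep one character in every 3, starting at position 2 (positions 2nd, 5th, 8th, ...), then keep only the first 2 characters.
For "kqczyvingqwu", step one produces "qynw"; step two turns that into "qy".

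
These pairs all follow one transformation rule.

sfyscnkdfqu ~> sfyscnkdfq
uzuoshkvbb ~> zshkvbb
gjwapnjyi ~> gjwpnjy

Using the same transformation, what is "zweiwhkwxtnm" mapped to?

The pattern: remove every vowel.
Applying that to "zweiwhkwxtnm" gives "zwwhkwxtnm".

zwwhkwxtnm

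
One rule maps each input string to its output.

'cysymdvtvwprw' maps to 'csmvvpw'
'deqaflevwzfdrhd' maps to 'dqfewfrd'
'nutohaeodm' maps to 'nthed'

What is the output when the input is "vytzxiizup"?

vtxiu

Looking at the pairs, the operation is to keep every other character starting from the first (positions 1st, 3rd, 5th, ...).
So "vytzxiizup" becomes "vtxiu".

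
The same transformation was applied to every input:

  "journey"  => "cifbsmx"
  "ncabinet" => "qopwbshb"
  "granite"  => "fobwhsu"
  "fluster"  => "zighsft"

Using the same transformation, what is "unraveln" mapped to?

The transformation: shift every letter 12 places backward in the alphabet (wrapping around), then move the first character to the end.
On "unraveln": the first step gives "ibfojszb", and the second then gives "bfojszbi".
(Check on "ncabinet": → "bqopwbsh" → "qopwbshb" ✓)

bfojszbi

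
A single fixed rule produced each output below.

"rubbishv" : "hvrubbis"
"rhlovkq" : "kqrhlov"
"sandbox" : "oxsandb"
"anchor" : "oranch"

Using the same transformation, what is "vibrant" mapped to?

ntvibra

The pattern: move the last 2 characters to the front (rotate right by 2).
Applying that to "vibrant" gives "ntvibra".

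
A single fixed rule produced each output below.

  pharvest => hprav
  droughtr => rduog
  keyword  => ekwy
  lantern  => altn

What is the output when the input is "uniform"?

Each output is the input with this applied: delete the last 3 characters, then swap each adjacent pair of characters (1↔2, 3↔4, ...).
"uniform" → "nufi".

nufi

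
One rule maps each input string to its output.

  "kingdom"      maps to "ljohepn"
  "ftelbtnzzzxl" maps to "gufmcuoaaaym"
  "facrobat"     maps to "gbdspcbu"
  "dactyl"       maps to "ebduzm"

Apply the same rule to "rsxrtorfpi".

stysupsgqj

What's happening: shift every letter 1 place forward in the alphabet (wrapping around).
"rsxrtorfpi" → "stysupsgqj".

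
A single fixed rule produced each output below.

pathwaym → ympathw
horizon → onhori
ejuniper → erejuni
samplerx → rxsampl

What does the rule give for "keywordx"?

dxkeywo

The transformation: move the last 3 characters to the front (rotate right by 3), then delete the first character.
Working it through for "keywordx": intermediate "rdxkeywo", final "dxkeywo".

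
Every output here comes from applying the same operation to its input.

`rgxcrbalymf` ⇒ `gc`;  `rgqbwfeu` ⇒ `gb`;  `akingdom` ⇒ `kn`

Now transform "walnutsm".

The transformation: keep every other character starting from the second (positions 2nd, 4th, 6th, ...), then keep only the first 2 characters.
Working it through for "walnutsm": intermediate "antm", final "an".

an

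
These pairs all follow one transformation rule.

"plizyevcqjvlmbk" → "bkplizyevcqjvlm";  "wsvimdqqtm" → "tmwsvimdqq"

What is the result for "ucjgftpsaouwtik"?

ikucjgftpsaouwt

The transformation: move the last 2 characters to the front (rotate right by 2).
Doing the same to "ucjgftpsaouwtik": "ikucjgftpsaouwt".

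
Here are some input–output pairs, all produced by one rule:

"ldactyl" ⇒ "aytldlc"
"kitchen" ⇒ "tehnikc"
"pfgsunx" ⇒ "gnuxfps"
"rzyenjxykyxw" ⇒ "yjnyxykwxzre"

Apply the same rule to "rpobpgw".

Each output is the input with this applied: swap each adjacent pair of characters (1↔2, 3↔4, ...), then move the first 3 characters to the end (rotate left by 3).
On "rpobpgw" that produces "ogpwprb".
(Check on "kitchen": → "ikctehn" → "tehnikc" ✓)

ogpwprb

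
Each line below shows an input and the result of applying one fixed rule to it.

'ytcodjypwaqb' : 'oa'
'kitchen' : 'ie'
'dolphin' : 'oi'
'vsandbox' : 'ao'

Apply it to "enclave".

eae

Looking at the pairs, the operation is to keep only the vowels.
For "enclave" the result is "eae".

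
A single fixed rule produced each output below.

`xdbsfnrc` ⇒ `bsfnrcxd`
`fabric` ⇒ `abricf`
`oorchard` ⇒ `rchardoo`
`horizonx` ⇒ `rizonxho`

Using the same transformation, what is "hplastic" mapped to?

lastichp

The pattern: move the last 2 characters to the front (rotate right by 2), then swap the front and back halves of the string.
On "hplastic": the first step gives "ichplast", and the second then gives "lastichp".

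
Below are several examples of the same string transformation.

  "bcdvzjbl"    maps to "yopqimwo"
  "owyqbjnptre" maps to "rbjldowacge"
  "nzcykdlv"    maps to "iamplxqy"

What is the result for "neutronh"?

What's happening: shift every letter 13 places forward in the alphabet (wrapping around) — i.e. ROT13, then move the last character to the front.
For "neutronh", step one produces "arhgebau"; step two turns that into "uarhgeba".

uarhgeba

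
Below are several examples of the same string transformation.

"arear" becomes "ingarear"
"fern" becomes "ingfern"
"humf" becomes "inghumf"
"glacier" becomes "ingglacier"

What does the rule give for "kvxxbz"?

The pattern: prepend "ing".
For "kvxxbz" the result is "ingkvxxbz".

ingkvxxbz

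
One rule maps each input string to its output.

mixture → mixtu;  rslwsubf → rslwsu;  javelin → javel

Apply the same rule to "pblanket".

Each output is the input with this applied: delete the last 2 characters.
On "pblanket" that produces "pblank".

pblank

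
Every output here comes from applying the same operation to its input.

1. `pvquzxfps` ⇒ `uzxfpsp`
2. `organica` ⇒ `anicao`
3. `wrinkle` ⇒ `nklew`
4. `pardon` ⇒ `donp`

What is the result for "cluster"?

Each output is the input with this applied: move the first 3 characters to the end (rotate left by 3), then delete the last 2 characters.
"cluster" → "sterclu" → "sterc".
(Check on "pvquzxfps": → "uzxfpspvq" → "uzxfpsp" ✓)

sterc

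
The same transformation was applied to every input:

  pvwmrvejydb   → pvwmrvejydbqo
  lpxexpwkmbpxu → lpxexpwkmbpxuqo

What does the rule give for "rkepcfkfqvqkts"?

What's happening: append "qo".
For "rkepcfkfqvqkts" the result is "rkepcfkfqvqktsqo".

rkepcfkfqvqktsqo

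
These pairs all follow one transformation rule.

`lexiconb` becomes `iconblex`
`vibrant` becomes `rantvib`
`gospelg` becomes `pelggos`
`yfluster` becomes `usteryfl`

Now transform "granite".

Looking at the pairs, the operation is to move the first 3 characters to the end (rotate left by 3).
Applying that to "granite" gives "nitegra".

nitegra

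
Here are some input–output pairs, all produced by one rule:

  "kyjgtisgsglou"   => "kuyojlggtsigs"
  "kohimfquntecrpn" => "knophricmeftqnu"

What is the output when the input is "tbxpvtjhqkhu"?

tubhxkpqvhtj

Rule — take characters alternately from the front and the back (1st, last, 2nd, 2nd-last, ...).
Doing the same to "tbxpvtjhqkhu": "tubhxkpqvhtj".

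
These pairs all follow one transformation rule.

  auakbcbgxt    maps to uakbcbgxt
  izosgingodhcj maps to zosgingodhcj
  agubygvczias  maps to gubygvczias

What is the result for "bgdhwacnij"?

What's happening: delete the first character.
Applying that to "bgdhwacnij" gives "gdhwacnij".

gdhwacnij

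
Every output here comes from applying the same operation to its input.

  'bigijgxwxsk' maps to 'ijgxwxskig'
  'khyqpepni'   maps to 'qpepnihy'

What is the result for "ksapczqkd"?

pczqkdsa

The transformation: delete the first character, then move the first 2 characters to the end (rotate left by 2).
"ksapczqkd" → "sapczqkd" → "pczqkdsa".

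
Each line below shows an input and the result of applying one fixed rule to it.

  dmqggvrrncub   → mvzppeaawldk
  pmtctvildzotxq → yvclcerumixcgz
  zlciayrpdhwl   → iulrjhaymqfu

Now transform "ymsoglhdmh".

Looking at the pairs, the operation is to shift every letter 9 places forward in the alphabet (wrapping around).
"ymsoglhdmh" → "hvbxpuqmvq".

hvbxpuqmvq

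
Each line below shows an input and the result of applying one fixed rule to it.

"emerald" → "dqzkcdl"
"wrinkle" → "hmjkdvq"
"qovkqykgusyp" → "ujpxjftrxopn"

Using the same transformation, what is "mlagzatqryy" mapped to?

zfyzspqxxlk

Each output is the input with this applied: move the first 2 characters to the end (rotate left by 2), then shift every letter 1 place backward in the alphabet (wrapping around).
For "mlagzatqryy", step one produces "agzatqryyml"; step two turns that into "zfyzspqxxlk".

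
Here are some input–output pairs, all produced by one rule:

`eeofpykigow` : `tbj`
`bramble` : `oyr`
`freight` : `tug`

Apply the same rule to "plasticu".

vph

Looking at the pairs, the operation is to shift every letter 13 places forward in the alphabet (wrapping around) — i.e. ROT13, then keep only the last 3 characters.
On "plasticu": the first step gives "cynfgvph", and the second then gives "vph".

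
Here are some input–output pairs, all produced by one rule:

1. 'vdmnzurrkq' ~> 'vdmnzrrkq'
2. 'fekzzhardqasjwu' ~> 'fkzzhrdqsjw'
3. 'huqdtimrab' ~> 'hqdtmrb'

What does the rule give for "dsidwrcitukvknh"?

The transformation: remove every vowel.
So "dsidwrcitukvknh" becomes "dsdwrctkvknh".

dsdwrctkvknh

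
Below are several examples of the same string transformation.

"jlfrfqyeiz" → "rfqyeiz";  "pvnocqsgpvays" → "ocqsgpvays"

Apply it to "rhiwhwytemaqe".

Rule — delete the first 3 characters.
So "rhiwhwytemaqe" becomes "whwytemaqe".

whwytemaqe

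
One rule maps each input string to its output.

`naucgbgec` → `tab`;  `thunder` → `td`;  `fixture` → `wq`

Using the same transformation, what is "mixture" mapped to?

wq

The rule is to keep one character in every 3, starting at position 3 (positions 3rd, 6th, 9th, ...), then shift every letter 1 place backward in the alphabet (wrapping around).
For "mixture", step one produces "xr"; step two turns that into "wq".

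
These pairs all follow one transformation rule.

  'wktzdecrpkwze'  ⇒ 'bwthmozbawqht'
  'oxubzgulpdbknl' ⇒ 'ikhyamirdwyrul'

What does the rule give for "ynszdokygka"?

The pattern: reverse the string, then shift every letter 3 places backward in the alphabet (wrapping around).
So "ynszdokygka" becomes "xhdvhlawpkv".
(Check on "wktzdecrpkwze": → "ezwkprcedztkw" → "bwthmozbawqht" ✓)

xhdvhlawpkv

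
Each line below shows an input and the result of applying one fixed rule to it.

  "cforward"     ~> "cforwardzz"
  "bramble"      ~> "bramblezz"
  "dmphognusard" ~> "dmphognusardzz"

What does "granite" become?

Rule — append "zz".
On "granite" that produces "granitezz".

granitezz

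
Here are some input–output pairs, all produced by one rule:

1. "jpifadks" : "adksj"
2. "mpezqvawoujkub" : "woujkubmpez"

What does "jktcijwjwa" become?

The pattern: swap the front and back halves of the string, then delete the last 3 characters.
On "jktcijwjwa": the first step gives "jwjwajktci", and the second then gives "jwjwajk".

jwjwajk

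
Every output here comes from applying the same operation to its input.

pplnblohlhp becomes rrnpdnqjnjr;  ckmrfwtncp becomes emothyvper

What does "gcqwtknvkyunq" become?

In each case the input is transformed by: shift every letter 2 places forward in the alphabet (wrapping around).
For "gcqwtknvkyunq" the result is "iesyvmpxmawps".

iesyvmpxmawps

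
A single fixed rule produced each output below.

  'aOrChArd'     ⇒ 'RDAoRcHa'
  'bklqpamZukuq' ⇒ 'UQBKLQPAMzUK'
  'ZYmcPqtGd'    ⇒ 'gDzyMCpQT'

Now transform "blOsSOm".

Rule — move the last 2 characters to the front (rotate right by 2), then flip the case of every letter.
For "blOsSOm", step one produces "OmblOsS"; step two turns that into "oMBLoSs".

oMBLoSs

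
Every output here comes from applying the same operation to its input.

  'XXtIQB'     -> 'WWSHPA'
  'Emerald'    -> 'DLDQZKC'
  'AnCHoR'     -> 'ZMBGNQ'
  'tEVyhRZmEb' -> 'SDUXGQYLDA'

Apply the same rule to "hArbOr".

The transformation: shift every letter 1 place backward in the alphabet (wrapping around), then convert every letter to uppercase.
Working it through for "hArbOr": intermediate "gZqaNq", final "GZQANQ".

GZQANQ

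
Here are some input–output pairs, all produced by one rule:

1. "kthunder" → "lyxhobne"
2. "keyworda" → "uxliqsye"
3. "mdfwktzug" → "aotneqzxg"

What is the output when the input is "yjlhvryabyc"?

wsvuslpbfds

The rule is to reverse the string, then shift every letter 6 places backward in the alphabet (wrapping around).
Starting from "yjlhvryabyc": after the first operation, "cybayrvhljy"; after the second, "wsvuslpbfds".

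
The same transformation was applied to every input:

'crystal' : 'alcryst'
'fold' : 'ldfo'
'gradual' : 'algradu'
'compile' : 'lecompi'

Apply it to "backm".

kmbac

The rule is to move the last 2 characters to the front (rotate right by 2).
"backm" → "kmbac".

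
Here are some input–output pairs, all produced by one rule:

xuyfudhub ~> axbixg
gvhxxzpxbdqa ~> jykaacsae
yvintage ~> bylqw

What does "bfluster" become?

eioxv

The transformation: delete the last 3 characters, then shift every letter 3 places forward in the alphabet (wrapping around).
Applying both steps to "bfluster": "bflus", then "eioxv".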